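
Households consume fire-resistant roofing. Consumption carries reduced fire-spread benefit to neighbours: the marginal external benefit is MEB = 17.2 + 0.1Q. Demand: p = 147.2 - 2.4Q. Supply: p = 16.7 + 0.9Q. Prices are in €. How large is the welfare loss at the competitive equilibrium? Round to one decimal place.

DWL = €69.9

Market equilibrium (private): 16.7 + 0.9Q = 147.2 - 2.4Q → Q_m = 39.5455.
Social marginal benefit = demand + MEB = 164.4 - 2.3Q.
Set SMB = MC: 164.4 - 2.3Q = 16.7 + 0.9Q → Q* = 46.1563.
Height of the DWL triangle at Q_m is SMB(Q_m) − MC(Q_m) = MEB(Q_m) = 21.1545.
DWL = ½ × 6.6108 × 21.1545 = 69.9241.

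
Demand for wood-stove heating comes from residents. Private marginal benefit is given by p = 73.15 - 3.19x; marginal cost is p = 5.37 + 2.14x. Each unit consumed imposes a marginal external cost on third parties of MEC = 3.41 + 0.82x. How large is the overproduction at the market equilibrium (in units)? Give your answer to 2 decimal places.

Market equilibrium (private): 5.37 + 2.14x = 73.15 - 3.19x → x_m = 12.7167.
Social marginal benefit = demand − MEC = 69.74 - 4.01x.
Set SMB = MC: 69.74 - 4.01x = 5.37 + 2.14x → x* = 10.4667.
Gap = |12.7167 − 10.4667| = 2.2500.

2.25 units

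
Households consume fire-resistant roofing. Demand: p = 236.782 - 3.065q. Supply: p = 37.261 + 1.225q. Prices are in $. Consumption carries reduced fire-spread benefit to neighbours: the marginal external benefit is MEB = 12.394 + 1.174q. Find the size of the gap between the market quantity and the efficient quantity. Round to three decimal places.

21.500 units

Market equilibrium (private): 37.261 + 1.225q = 236.782 - 3.065q → q_m = 46.5084.
Social marginal benefit = demand + MEB = 249.176 - 1.891q.
Set SMB = MC: 249.176 - 1.891q = 37.261 + 1.225q → q* = 68.0087.
Gap = |46.5084 − 68.0087| = 21.5003.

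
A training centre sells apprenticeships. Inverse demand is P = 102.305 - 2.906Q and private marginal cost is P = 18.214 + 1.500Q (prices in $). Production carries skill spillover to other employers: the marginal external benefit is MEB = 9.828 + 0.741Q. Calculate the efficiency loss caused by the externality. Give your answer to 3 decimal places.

Market equilibrium (private): 18.214 + 1.500Q = 102.305 - 2.906Q → Q_m = 19.0856.
Social marginal cost = private MC − MEB = 8.386 + 0.759Q.
Set SMC = demand: 8.386 + 0.759Q = 102.305 - 2.906Q → Q* = 25.6259.
Between Q* and Q_m the wedge demand − SMC runs linearly from 0 to MEB(Q_m), so the loss is a triangle.
DWL = ½ × 6.5403 × 23.9704 = 78.3868.

DWL = $78.387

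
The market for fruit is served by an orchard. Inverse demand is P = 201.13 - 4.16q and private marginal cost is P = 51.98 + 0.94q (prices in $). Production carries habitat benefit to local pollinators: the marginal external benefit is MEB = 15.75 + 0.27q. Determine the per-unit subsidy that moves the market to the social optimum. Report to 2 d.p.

Social marginal cost = private MC − MEB = 36.23 + 0.67q.
Set SMC = demand: 36.23 + 0.67q = 201.13 - 4.16q → q* = 34.1408.
The Pigouvian subsidy equals MEB at q*: 15.75 + 0.27×34.1408 = 24.9680.

subsidy = $24.97 per unit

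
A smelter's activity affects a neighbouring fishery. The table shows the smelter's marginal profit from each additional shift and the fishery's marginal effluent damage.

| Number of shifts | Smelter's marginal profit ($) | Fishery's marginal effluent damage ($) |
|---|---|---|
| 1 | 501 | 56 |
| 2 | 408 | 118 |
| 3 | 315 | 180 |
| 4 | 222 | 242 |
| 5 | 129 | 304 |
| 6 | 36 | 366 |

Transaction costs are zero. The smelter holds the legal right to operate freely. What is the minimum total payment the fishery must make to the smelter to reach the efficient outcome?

Left alone the smelter would choose level 6 (marginal profit stays positive).
Efficient level: k* = 3 (marginal profit ≥ marginal effluent damage through 3).
The fishery must at least cover the smelter's forgone profit from cutting 6→3: 222 + 129 + 36 = 387.

$387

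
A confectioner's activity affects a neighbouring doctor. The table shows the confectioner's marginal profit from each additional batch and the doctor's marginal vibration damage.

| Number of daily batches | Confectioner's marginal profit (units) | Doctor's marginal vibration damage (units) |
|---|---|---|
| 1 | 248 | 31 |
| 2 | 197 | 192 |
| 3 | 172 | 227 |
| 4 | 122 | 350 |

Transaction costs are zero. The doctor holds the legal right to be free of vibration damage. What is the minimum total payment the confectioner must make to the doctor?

Efficient level: marginal profit ≥ marginal vibration damage through level 2, so k* = 2.
With the doctor holding the right, the confectioner must at least compensate total damage at k*: 31 + 192 = 223.

223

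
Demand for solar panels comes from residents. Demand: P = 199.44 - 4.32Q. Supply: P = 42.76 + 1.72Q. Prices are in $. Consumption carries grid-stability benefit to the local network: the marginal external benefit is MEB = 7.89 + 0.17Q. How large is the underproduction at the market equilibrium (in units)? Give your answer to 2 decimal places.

Market equilibrium (private): 42.76 + 1.72Q = 199.44 - 4.32Q → Q_m = 25.9404.
Social marginal benefit = demand + MEB = 207.33 - 4.15Q.
Set SMB = MC: 207.33 - 4.15Q = 42.76 + 1.72Q → Q* = 28.0358.
Gap = |25.9404 − 28.0358| = 2.0954.

2.10 units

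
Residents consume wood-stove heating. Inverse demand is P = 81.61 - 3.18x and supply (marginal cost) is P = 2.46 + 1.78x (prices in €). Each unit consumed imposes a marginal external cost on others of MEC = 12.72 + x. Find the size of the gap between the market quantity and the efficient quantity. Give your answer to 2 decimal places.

Market equilibrium (private): 2.46 + 1.78x = 81.61 - 3.18x → x_m = 15.9577.
Social marginal benefit = demand − MEC = 68.89 - 4.18x.
Set SMB = MC: 68.89 - 4.18x = 2.46 + 1.78x → x* = 11.1460.
Gap = |15.9577 − 11.1460| = 4.8117.

4.81 units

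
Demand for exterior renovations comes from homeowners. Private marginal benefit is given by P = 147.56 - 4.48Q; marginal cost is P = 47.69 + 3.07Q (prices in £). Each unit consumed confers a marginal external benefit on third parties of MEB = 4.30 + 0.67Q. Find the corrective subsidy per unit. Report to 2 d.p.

subsidy = £14.44 per unit

Social marginal benefit = demand + MEB = 151.86 - 3.81Q.
Set SMB = MC: 151.86 - 3.81Q = 47.69 + 3.07Q → Q* = 15.1410.
The Pigouvian subsidy equals MEB at Q*: 4.30 + 0.67×15.1410 = 14.4445.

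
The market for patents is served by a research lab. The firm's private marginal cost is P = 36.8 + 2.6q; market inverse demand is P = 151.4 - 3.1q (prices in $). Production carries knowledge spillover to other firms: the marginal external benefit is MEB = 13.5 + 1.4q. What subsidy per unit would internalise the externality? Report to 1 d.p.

subsidy = $55.2 per unit

Social marginal cost = private MC − MEB = 23.3 + 1.2q.
Set SMC = demand: 23.3 + 1.2q = 151.4 - 3.1q → q* = 29.7907.
The Pigouvian subsidy equals MEB at q*: 13.5 + 1.4×29.7907 = 55.2070.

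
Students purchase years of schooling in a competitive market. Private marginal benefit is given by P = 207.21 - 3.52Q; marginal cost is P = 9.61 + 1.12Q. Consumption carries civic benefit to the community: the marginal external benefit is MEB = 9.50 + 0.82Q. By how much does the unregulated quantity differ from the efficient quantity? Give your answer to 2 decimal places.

11.63 units

Market equilibrium (private): 9.61 + 1.12Q = 207.21 - 3.52Q → Q_m = 42.5862.
Social marginal benefit = demand + MEB = 216.71 - 2.70Q.
Set SMB = MC: 216.71 - 2.70Q = 9.61 + 1.12Q → Q* = 54.2147.
Gap = |42.5862 − 54.2147| = 11.6285.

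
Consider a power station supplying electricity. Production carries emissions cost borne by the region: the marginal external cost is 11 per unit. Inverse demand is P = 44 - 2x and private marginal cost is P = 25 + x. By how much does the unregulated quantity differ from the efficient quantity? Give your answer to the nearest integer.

4 units

Market equilibrium (private): 25 + x = 44 - 2x → x_m = 6.3333.
Social marginal cost = private MC + MEC = 36 + x.
Set SMC = demand: 36 + x = 44 - 2x → x* = 2.6667.
Gap = |6.3333 − 2.6667| = 3.6666.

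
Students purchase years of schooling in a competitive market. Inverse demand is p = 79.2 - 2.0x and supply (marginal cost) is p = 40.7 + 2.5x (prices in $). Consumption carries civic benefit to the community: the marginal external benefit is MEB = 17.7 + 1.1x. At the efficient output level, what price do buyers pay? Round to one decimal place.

P = $46.1

Social marginal benefit = demand + MEB = 96.9 - 0.9x.
Set SMB = MC: 96.9 - 0.9x = 40.7 + 2.5x → x* = 16.5294.
Consumer price on the demand curve at x*: 79.2 − 2.0×16.5294 = 46.1412.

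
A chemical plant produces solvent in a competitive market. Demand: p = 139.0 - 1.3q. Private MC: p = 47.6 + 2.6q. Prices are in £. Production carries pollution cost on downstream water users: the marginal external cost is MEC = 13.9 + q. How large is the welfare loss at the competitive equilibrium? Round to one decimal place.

DWL = £142.2

Market equilibrium (private): 47.6 + 2.6q = 139.0 - 1.3q → q_m = 23.4359.
Social marginal cost = private MC + MEC = 61.5 + 3.6q.
Set SMC = demand: 61.5 + 3.6q = 139.0 - 1.3q → q* = 15.8163.
Between q* and q_m the wedge SMC − demand runs linearly from 0 to MEC(q_m), so the loss is a triangle.
DWL = ½ × 7.6196 × 37.3359 = 142.2423.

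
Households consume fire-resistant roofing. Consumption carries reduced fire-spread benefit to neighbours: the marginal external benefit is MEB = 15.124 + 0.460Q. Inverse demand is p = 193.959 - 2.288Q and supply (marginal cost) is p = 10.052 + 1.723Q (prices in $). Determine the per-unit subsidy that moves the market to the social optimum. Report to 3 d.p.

Social marginal benefit = demand + MEB = 209.083 - 1.828Q.
Set SMB = MC: 209.083 - 1.828Q = 10.052 + 1.723Q → Q* = 56.0493.
The Pigouvian subsidy equals MEB at Q*: 15.124 + 0.460×56.0493 = 40.9067.

subsidy = $40.907 per unit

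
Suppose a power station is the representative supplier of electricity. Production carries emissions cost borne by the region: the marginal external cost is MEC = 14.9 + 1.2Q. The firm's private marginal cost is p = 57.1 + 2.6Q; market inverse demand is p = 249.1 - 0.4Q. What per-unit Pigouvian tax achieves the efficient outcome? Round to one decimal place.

Social marginal cost = private MC + MEC = 72.0 + 3.8Q.
Set SMC = demand: 72.0 + 3.8Q = 249.1 - 0.4Q → Q* = 42.1667.
The Pigouvian tax equals MEC at Q*: 14.9 + 1.2×42.1667 = 65.5000.

tax = 65.5 per unit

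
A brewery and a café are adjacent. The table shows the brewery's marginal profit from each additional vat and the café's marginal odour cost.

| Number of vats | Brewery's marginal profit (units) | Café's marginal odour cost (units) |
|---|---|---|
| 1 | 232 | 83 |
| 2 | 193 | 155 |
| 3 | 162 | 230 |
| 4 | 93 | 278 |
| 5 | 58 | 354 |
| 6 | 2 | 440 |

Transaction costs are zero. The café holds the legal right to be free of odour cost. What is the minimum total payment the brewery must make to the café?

238

Efficient level: marginal profit ≥ marginal odour cost through level 2, so k* = 2.
With the café holding the right, the brewery must at least compensate total damage at k*: 83 + 155 = 238.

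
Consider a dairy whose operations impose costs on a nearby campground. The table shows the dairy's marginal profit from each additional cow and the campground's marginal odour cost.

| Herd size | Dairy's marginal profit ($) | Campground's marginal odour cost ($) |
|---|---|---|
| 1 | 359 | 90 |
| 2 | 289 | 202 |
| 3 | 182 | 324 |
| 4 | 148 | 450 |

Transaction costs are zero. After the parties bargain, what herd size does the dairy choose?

Bargaining reaches the level where marginal profit last exceeds marginal odour cost.
That holds through level 2 (289 ≥ 202) but not at 3 (182 < 324).

2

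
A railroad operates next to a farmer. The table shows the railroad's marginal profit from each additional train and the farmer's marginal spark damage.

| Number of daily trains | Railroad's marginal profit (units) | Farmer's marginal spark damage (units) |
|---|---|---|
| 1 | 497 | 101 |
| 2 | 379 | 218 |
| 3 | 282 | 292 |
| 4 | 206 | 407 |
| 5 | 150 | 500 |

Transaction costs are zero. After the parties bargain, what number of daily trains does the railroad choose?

2

Bargaining reaches the level where marginal profit last exceeds marginal spark damage.
That holds through level 2 (379 ≥ 218) but not at 3 (282 < 292).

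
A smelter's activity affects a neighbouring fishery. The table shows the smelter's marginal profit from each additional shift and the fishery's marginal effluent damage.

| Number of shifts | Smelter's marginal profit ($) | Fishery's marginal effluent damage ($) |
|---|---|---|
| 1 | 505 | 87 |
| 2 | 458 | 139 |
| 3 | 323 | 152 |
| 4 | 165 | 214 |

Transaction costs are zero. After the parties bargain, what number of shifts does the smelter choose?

Bargaining reaches the level where marginal profit last exceeds marginal effluent damage.
That holds through level 3 (323 ≥ 152) but not at 4 (165 < 214).

3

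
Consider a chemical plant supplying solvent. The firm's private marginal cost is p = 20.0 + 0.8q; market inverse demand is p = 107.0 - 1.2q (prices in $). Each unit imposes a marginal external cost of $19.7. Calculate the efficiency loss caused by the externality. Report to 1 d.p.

Market equilibrium (private): 20.0 + 0.8q = 107.0 - 1.2q → q_m = 43.5000.
Social marginal cost = private MC + MEC = 39.7 + 0.8q.
Set SMC = demand: 39.7 + 0.8q = 107.0 - 1.2q → q* = 33.6500.
The loss is the area between SMC and demand from q* to q_m; with linear curves that's a triangle of height MEC(q_m).
DWL = ½ × 9.8500 × 19.7000 = 97.0225.

DWL = $97.0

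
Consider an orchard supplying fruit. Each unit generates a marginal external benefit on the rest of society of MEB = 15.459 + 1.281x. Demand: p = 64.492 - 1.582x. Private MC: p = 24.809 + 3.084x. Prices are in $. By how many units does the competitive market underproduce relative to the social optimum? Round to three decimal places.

Market equilibrium (private): 24.809 + 3.084x = 64.492 - 1.582x → x_m = 8.5047.
Social marginal cost = private MC − MEB = 9.350 + 1.803x.
Set SMC = demand: 9.350 + 1.803x = 64.492 - 1.582x → x* = 16.2901.
Gap = |8.5047 − 16.2901| = 7.7854.

7.785 units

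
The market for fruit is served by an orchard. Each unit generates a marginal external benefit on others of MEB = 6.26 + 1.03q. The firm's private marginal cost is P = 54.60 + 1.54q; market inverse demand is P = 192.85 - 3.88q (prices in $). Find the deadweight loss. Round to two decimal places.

DWL = $120.54

Market equilibrium (private): 54.60 + 1.54q = 192.85 - 3.88q → q_m = 25.5074.
Social marginal cost = private MC − MEB = 48.34 + 0.51q.
Set SMC = demand: 48.34 + 0.51q = 192.85 - 3.88q → q* = 32.9180.
Between q* and q_m the wedge demand − SMC runs linearly from 0 to MEB(q_m), so the loss is a triangle.
DWL = ½ × 7.4106 × 32.5326 = 120.5430.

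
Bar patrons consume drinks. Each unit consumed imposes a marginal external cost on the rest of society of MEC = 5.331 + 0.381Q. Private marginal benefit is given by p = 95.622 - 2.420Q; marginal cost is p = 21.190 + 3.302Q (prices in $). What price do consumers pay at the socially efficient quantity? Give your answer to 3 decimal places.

P = $68.222

Social marginal benefit = demand − MEC = 90.291 - 2.801Q.
Set SMB = MC: 90.291 - 2.801Q = 21.190 + 3.302Q → Q* = 11.3225.
Consumer price on the demand curve at Q*: 95.622 − 2.420×11.3225 = 68.2216.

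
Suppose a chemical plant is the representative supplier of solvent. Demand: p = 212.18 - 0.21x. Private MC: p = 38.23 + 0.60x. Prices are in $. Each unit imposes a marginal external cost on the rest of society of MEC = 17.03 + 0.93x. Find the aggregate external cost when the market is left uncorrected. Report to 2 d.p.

Market equilibrium (private): 38.23 + 0.60x = 212.18 - 0.21x → x_m = 214.7531.
Total external cost = ∫₀^{x_m} (17.03 + 0.93x) dx = 17.03×214.7531 + ½×0.93×214.7531² = 25102.5310.

$25102.53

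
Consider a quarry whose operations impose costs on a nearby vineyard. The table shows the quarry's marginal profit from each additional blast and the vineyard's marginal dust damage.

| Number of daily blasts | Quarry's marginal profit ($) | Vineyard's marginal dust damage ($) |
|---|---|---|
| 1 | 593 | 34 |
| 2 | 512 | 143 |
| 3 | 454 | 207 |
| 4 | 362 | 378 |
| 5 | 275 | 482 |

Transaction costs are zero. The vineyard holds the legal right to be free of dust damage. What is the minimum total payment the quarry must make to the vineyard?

Efficient level: marginal profit ≥ marginal dust damage through level 3, so k* = 3.
With the vineyard holding the right, the quarry must at least compensate total damage at k*: 34 + 143 + 207 = 384.

$384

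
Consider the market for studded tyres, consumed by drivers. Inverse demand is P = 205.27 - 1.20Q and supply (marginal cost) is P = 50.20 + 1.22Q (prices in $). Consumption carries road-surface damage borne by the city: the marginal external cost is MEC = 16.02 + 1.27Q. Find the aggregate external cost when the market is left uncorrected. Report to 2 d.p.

$3633.88

Market equilibrium (private): 50.20 + 1.22Q = 205.27 - 1.20Q → Q_m = 64.0785.
Total external cost = ∫₀^{Q_m} (16.02 + 1.27Q) dQ = 16.02×64.0785 + ½×1.27×64.0785² = 3633.8820.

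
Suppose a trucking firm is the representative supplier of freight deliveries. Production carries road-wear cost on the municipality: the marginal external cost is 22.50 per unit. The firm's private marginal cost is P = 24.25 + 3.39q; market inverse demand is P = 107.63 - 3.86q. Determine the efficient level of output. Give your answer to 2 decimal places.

q* = 8.40

Social marginal cost = private MC + MEC = 46.75 + 3.39q.
Set SMC = demand: 46.75 + 3.39q = 107.63 - 3.86q → q* = 8.3972.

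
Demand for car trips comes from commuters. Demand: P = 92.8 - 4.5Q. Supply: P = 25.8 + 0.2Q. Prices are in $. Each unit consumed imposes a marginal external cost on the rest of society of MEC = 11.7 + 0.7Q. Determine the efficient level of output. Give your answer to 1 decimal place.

Social marginal benefit = demand − MEC = 81.1 - 5.2Q.
Set SMB = MC: 81.1 - 5.2Q = 25.8 + 0.2Q → Q* = 10.2407.

Q* = 10.2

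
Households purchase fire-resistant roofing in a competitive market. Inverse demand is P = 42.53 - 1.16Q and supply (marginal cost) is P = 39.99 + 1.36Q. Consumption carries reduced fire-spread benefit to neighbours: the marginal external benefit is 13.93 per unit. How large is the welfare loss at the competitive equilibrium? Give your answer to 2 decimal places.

Market equilibrium (private): 39.99 + 1.36Q = 42.53 - 1.16Q → Q_m = 1.0079.
Social marginal benefit = demand + MEB = 56.46 - 1.16Q.
Set SMB = MC: 56.46 - 1.16Q = 39.99 + 1.36Q → Q* = 6.5357.
The welfare-loss triangle has base |Q_m − Q*| and height MEB(Q_m) (the vertical gap between SMB and MC is zero at Q* and MEB at Q_m).
DWL = ½ × 5.5278 × 13.9300 = 38.5011.

DWL = 38.50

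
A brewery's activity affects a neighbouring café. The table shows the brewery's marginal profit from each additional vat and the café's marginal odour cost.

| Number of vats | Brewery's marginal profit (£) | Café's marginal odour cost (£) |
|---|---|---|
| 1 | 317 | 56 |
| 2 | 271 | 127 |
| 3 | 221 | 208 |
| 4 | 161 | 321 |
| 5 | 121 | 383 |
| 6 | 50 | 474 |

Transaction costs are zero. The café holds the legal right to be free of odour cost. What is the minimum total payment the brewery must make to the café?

Efficient level: marginal profit ≥ marginal odour cost through level 3, so k* = 3.
With the café holding the right, the brewery must at least compensate total damage at k*: 56 + 127 + 208 = 391.

£391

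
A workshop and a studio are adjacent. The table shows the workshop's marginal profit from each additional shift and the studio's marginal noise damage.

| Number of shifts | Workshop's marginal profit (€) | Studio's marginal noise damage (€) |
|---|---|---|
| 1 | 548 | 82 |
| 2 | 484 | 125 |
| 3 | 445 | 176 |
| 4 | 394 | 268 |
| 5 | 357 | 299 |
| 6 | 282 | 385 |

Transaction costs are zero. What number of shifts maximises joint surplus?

Bargaining reaches the level where marginal profit last exceeds marginal noise damage.
That holds through level 5 (357 ≥ 299) but not at 6 (282 < 385).

5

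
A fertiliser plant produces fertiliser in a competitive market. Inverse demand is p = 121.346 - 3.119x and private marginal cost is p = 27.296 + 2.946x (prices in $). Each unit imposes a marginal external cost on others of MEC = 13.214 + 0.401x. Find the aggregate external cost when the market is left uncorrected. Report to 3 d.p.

$253.123

Market equilibrium (private): 27.296 + 2.946x = 121.346 - 3.119x → x_m = 15.5070.
Total external cost = ∫₀^{x_m} (13.214 + 0.401x) dx = 13.214×15.5070 + ½×0.401×15.5070² = 253.1231.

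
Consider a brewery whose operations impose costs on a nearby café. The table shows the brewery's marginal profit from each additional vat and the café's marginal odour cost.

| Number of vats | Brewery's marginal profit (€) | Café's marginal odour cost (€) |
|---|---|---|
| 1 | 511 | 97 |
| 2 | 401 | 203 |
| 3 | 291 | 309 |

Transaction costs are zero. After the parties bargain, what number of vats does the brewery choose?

Bargaining reaches the level where marginal profit last exceeds marginal odour cost.
That holds through level 2 (401 ≥ 203) but not at 3 (291 < 309).

2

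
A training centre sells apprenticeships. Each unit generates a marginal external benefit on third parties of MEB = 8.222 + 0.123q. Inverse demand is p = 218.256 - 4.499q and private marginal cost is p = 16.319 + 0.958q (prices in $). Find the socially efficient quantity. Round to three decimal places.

Social marginal cost = private MC − MEB = 8.097 + 0.835q.
Set SMC = demand: 8.097 + 0.835q = 218.256 - 4.499q → q* = 39.3999.

q* = 39.400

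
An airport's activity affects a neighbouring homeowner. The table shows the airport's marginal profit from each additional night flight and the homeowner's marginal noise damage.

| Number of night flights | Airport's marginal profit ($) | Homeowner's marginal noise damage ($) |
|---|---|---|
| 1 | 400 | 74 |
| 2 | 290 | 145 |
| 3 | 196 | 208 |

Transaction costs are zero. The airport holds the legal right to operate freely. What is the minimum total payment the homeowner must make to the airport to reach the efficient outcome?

Left alone the airport would choose level 3 (marginal profit stays positive).
Efficient level: k* = 2 (marginal profit ≥ marginal noise damage through 2).
The homeowner must at least cover the airport's forgone profit from cutting 3→2: 196 = 196.

$196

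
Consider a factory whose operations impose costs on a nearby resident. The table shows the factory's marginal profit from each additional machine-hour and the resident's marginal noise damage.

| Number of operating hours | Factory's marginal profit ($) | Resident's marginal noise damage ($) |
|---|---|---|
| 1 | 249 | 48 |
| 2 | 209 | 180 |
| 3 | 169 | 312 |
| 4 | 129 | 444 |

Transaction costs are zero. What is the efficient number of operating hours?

2

Bargaining reaches the level where marginal profit last exceeds marginal noise damage.
That holds through level 2 (209 ≥ 180) but not at 3 (169 < 312).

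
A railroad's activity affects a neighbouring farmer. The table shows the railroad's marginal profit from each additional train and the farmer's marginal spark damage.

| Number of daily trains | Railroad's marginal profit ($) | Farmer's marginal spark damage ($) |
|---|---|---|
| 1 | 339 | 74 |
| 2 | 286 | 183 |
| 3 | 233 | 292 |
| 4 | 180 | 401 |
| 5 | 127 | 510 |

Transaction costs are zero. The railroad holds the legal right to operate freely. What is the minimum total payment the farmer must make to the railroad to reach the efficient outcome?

Left alone the railroad would choose level 5 (marginal profit stays positive).
Efficient level: k* = 2 (marginal profit ≥ marginal spark damage through 2).
The farmer must at least cover the railroad's forgone profit from cutting 5→2: 233 + 180 + 127 = 540.

$540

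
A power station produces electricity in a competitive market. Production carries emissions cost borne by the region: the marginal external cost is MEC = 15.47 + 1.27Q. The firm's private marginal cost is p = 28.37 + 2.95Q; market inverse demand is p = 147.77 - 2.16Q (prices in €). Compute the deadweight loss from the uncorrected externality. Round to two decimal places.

DWL = €159.72

Market equilibrium (private): 28.37 + 2.95Q = 147.77 - 2.16Q → Q_m = 23.3659.
Social marginal cost = private MC + MEC = 43.84 + 4.22Q.
Set SMC = demand: 43.84 + 4.22Q = 147.77 - 2.16Q → Q* = 16.2900.
Height of the DWL triangle at Q_m is SMC(Q_m) − demand(Q_m) = MEC(Q_m) = 45.1448.
DWL = ½ × 7.0759 × 45.1448 = 159.7200.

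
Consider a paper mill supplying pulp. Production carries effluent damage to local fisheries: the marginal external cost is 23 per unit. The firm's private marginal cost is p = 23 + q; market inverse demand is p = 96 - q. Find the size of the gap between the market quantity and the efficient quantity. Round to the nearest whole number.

12 units

Market equilibrium (private): 23 + q = 96 - q → q_m = 36.5000.
Social marginal cost = private MC + MEC = 46 + q.
Set SMC = demand: 46 + q = 96 - q → q* = 25.0000.
Gap = |36.5000 − 25.0000| = 11.5000.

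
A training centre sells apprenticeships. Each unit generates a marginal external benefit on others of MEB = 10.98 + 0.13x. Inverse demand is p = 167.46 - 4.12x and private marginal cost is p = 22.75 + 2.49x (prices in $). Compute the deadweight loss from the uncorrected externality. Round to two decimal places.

Market equilibrium (private): 22.75 + 2.49x = 167.46 - 4.12x → x_m = 21.8926.
Social marginal cost = private MC − MEB = 11.77 + 2.36x.
Set SMC = demand: 11.77 + 2.36x = 167.46 - 4.12x → x* = 24.0262.
Height of the DWL triangle at x_m is demand(x_m) − SMC(x_m) = MEB(x_m) = 13.8260.
DWL = ½ × 2.1336 × 13.8260 = 14.7496.

DWL = $14.75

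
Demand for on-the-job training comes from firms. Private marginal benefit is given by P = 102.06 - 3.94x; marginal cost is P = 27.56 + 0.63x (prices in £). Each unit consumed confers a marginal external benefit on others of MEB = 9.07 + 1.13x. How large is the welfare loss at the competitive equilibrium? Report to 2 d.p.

Market equilibrium (private): 27.56 + 0.63x = 102.06 - 3.94x → x_m = 16.3020.
Social marginal benefit = demand + MEB = 111.13 - 2.81x.
Set SMB = MC: 111.13 - 2.81x = 27.56 + 0.63x → x* = 24.2936.
The loss is the area between SMB and MC from x* to x_m; with linear curves that's a triangle of height MEB(x_m).
DWL = ½ × 7.9916 × 27.4912 = 109.8493.

DWL = £109.85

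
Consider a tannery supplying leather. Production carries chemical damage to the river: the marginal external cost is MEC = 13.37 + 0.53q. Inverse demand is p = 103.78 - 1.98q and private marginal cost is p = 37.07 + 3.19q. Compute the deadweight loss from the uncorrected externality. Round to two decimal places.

DWL = 35.82

Market equilibrium (private): 37.07 + 3.19q = 103.78 - 1.98q → q_m = 12.9033.
Social marginal cost = private MC + MEC = 50.44 + 3.72q.
Set SMC = demand: 50.44 + 3.72q = 103.78 - 1.98q → q* = 9.3579.
The loss is the area between SMC and demand from q* to q_m; with linear curves that's a triangle of height MEC(q_m).
DWL = ½ × 3.5454 × 20.2087 = 35.8240.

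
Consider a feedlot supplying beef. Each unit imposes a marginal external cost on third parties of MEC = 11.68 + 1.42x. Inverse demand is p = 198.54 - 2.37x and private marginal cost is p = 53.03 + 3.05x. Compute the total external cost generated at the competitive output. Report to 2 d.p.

Market equilibrium (private): 53.03 + 3.05x = 198.54 - 2.37x → x_m = 26.8469.
Total external cost = ∫₀^{x_m} (11.68 + 1.42x) dx = 11.68×26.8469 + ½×1.42×26.8469² = 825.3086.

825.31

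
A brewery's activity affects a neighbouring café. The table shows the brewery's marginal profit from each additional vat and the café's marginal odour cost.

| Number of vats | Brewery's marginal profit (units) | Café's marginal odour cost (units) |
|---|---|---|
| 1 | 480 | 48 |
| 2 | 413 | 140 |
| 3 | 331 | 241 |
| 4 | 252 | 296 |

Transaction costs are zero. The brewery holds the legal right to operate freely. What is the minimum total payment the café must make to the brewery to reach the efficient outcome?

Left alone the brewery would choose level 4 (marginal profit stays positive).
Efficient level: k* = 3 (marginal profit ≥ marginal odour cost through 3).
The café must at least cover the brewery's forgone profit from cutting 4→3: 252 = 252.

252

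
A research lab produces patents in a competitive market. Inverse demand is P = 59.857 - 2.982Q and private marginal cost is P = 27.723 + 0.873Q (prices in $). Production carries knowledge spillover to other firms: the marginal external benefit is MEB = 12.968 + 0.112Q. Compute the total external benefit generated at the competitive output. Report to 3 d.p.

Market equilibrium (private): 27.723 + 0.873Q = 59.857 - 2.982Q → Q_m = 8.3357.
Total external benefit = ∫₀^{Q_m} (12.968 + 0.112Q) dQ = 12.968×8.3357 + ½×0.112×8.3357² = 111.9885.

$111.988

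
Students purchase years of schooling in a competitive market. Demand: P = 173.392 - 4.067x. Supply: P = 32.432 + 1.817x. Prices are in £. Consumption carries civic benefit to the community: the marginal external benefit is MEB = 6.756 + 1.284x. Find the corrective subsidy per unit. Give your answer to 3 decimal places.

Social marginal benefit = demand + MEB = 180.148 - 2.783x.
Set SMB = MC: 180.148 - 2.783x = 32.432 + 1.817x → x* = 32.1122.
The Pigouvian subsidy equals MEB at x*: 6.756 + 1.284×32.1122 = 47.9881.

subsidy = £47.988 per unit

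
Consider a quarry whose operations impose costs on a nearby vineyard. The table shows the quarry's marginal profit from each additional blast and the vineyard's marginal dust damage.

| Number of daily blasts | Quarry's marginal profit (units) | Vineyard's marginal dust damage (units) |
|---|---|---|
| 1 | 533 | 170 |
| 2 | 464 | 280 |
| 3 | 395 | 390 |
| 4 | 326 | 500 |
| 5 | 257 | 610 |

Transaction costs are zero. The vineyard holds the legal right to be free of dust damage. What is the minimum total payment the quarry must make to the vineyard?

840

Efficient level: marginal profit ≥ marginal dust damage through level 3, so k* = 3.
With the vineyard holding the right, the quarry must at least compensate total damage at k*: 170 + 280 + 390 = 840.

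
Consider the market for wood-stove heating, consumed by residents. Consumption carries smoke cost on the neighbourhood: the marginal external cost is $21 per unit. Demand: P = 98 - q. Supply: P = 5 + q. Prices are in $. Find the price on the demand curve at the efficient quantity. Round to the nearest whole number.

Social marginal benefit = demand − MEC = 77 - q.
Set SMB = MC: 77 - q = 5 + q → q* = 36.0000.
Consumer price on the demand curve at q*: 98 − 1×36.0000 = 62.0000.

P = $62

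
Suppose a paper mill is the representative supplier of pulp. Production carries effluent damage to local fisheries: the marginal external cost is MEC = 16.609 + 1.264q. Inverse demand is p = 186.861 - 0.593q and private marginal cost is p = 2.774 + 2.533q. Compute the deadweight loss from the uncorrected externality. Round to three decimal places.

DWL = 944.093

Market equilibrium (private): 2.774 + 2.533q = 186.861 - 0.593q → q_m = 58.8890.
Social marginal cost = private MC + MEC = 19.383 + 3.797q.
Set SMC = demand: 19.383 + 3.797q = 186.861 - 0.593q → q* = 38.1499.
The welfare-loss triangle has base |q_m − q*| and height MEC(q_m) (the vertical gap between SMC and demand is zero at q* and MEC at q_m).
DWL = ½ × 20.7391 × 91.0447 = 944.0926.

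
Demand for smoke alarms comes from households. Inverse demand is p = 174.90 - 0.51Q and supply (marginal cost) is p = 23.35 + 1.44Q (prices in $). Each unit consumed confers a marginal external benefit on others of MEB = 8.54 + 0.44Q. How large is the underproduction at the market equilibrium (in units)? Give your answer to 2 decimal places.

28.30 units

Market equilibrium (private): 23.35 + 1.44Q = 174.90 - 0.51Q → Q_m = 77.7179.
Social marginal benefit = demand + MEB = 183.44 - 0.07Q.
Set SMB = MC: 183.44 - 0.07Q = 23.35 + 1.44Q → Q* = 106.0199.
Gap = |77.7179 − 106.0199| = 28.3020.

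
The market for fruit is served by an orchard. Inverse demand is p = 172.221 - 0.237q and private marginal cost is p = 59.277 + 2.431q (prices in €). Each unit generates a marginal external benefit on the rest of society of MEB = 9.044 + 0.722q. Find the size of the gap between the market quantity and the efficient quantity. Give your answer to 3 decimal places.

Market equilibrium (private): 59.277 + 2.431q = 172.221 - 0.237q → q_m = 42.3328.
Social marginal cost = private MC − MEB = 50.233 + 1.709q.
Set SMC = demand: 50.233 + 1.709q = 172.221 - 0.237q → q* = 62.6865.
Gap = |42.3328 − 62.6865| = 20.3537.

20.354 units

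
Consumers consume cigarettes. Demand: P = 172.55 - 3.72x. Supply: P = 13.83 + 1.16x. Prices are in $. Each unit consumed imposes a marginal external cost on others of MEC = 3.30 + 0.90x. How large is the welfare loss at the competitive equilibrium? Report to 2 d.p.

DWL = $91.78

Market equilibrium (private): 13.83 + 1.16x = 172.55 - 3.72x → x_m = 32.5246.
Social marginal benefit = demand − MEC = 169.25 - 4.62x.
Set SMB = MC: 169.25 - 4.62x = 13.83 + 1.16x → x* = 26.8893.
Between x* and x_m the wedge MC − SMB runs linearly from 0 to MEC(x_m), so the loss is a triangle.
DWL = ½ × 5.6353 × 32.5721 = 91.7768.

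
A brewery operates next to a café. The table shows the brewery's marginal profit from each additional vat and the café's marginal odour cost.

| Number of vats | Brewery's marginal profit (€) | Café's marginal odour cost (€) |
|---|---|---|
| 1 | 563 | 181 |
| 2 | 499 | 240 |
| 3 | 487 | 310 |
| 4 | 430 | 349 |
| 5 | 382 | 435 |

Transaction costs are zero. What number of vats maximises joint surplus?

Bargaining reaches the level where marginal profit last exceeds marginal odour cost.
That holds through level 4 (430 ≥ 349) but not at 5 (382 < 435).

4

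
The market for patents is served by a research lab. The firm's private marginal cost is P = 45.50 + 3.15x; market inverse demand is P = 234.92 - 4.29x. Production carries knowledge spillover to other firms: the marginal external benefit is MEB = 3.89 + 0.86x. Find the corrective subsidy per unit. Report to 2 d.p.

Social marginal cost = private MC − MEB = 41.61 + 2.29x.
Set SMC = demand: 41.61 + 2.29x = 234.92 - 4.29x → x* = 29.3784.
The Pigouvian subsidy equals MEB at x*: 3.89 + 0.86×29.3784 = 29.1554.

subsidy = 29.16 per unit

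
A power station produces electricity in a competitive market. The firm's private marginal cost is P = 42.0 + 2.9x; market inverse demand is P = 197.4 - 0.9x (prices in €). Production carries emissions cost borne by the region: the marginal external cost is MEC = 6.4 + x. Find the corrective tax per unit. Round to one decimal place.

Social marginal cost = private MC + MEC = 48.4 + 3.9x.
Set SMC = demand: 48.4 + 3.9x = 197.4 - 0.9x → x* = 31.0417.
The Pigouvian tax equals MEC at x*: 6.4 + 1.0×31.0417 = 37.4417.

tax = €37.4 per unit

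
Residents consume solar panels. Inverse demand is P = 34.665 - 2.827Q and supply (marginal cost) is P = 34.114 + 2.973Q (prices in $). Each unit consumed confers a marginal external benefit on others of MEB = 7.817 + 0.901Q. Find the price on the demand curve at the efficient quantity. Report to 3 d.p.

P = $29.836

Social marginal benefit = demand + MEB = 42.482 - 1.926Q.
Set SMB = MC: 42.482 - 1.926Q = 34.114 + 2.973Q → Q* = 1.7081.
Consumer price on the demand curve at Q*: 34.665 − 2.827×1.7081 = 29.8362.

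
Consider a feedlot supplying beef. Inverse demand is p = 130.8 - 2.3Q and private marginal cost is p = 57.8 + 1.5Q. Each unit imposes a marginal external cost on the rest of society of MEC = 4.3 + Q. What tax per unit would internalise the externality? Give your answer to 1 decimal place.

tax = 18.6 per unit

Social marginal cost = private MC + MEC = 62.1 + 2.5Q.
Set SMC = demand: 62.1 + 2.5Q = 130.8 - 2.3Q → Q* = 14.3125.
The Pigouvian tax equals MEC at Q*: 4.3 + 1.0×14.3125 = 18.6125.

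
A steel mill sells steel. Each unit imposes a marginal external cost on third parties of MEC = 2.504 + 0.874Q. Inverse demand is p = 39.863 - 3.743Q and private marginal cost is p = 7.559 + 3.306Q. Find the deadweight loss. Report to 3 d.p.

Market equilibrium (private): 7.559 + 3.306Q = 39.863 - 3.743Q → Q_m = 4.5828.
Social marginal cost = private MC + MEC = 10.063 + 4.180Q.
Set SMC = demand: 10.063 + 4.180Q = 39.863 - 3.743Q → Q* = 3.7612.
Between Q* and Q_m the wedge SMC − demand runs linearly from 0 to MEC(Q_m), so the loss is a triangle.
DWL = ½ × 0.8216 × 6.5093 = 2.6740.

DWL = 2.674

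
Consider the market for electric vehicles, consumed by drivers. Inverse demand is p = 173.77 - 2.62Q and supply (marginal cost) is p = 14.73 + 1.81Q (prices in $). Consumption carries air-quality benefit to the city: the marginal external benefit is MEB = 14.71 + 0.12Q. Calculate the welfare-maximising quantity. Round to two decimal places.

Social marginal benefit = demand + MEB = 188.48 - 2.50Q.
Set SMB = MC: 188.48 - 2.50Q = 14.73 + 1.81Q → Q* = 40.3132.

Q* = 40.31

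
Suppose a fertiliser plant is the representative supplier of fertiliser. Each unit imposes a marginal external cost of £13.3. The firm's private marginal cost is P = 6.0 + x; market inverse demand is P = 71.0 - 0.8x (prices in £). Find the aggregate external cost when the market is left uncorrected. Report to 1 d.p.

£480.3

Market equilibrium (private): 6.0 + x = 71.0 - 0.8x → x_m = 36.1111.
Total external cost = MEC × x_m = 13.3 × 36.1111 = 480.2776.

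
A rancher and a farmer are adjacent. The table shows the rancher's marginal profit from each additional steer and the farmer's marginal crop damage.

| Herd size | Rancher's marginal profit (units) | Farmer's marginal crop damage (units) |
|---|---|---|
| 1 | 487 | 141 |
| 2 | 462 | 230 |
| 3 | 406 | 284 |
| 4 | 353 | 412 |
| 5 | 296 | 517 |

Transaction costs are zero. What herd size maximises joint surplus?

3

Bargaining reaches the level where marginal profit last exceeds marginal crop damage.
That holds through level 3 (406 ≥ 284) but not at 4 (353 < 412).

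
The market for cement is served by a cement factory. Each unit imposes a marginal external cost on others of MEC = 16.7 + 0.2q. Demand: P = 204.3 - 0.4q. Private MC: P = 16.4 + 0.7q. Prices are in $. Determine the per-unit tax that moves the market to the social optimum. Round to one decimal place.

Social marginal cost = private MC + MEC = 33.1 + 0.9q.
Set SMC = demand: 33.1 + 0.9q = 204.3 - 0.4q → q* = 131.6923.
The Pigouvian tax equals MEC at q*: 16.7 + 0.2×131.6923 = 43.0385.

tax = $43.0 per unit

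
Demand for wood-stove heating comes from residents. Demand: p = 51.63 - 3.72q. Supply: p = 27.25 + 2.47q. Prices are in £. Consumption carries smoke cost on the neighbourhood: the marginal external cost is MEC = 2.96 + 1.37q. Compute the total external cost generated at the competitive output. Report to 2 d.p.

£22.28

Market equilibrium (private): 27.25 + 2.47q = 51.63 - 3.72q → q_m = 3.9386.
Total external cost = ∫₀^{q_m} (2.96 + 1.37q) dq = 2.96×3.9386 + ½×1.37×3.9386² = 22.2844.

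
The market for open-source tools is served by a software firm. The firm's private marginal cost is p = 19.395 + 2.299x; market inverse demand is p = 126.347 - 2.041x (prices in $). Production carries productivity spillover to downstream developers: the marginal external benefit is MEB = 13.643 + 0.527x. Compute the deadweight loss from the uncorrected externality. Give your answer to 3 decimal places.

Market equilibrium (private): 19.395 + 2.299x = 126.347 - 2.041x → x_m = 24.6433.
Social marginal cost = private MC − MEB = 5.752 + 1.772x.
Set SMC = demand: 5.752 + 1.772x = 126.347 - 2.041x → x* = 31.6273.
Height of the DWL triangle at x_m is demand(x_m) − SMC(x_m) = MEB(x_m) = 26.6300.
DWL = ½ × 6.9840 × 26.6300 = 92.9920.

DWL = $92.992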